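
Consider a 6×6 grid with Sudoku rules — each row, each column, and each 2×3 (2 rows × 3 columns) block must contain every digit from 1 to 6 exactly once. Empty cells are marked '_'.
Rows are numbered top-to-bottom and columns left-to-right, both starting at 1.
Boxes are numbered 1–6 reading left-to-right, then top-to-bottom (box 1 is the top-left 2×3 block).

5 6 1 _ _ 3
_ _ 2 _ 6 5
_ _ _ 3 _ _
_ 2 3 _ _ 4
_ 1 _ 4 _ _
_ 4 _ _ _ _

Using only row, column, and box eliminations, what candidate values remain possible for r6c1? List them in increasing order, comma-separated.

2,3,6

Row 6 already contains {4}.
Column 1 already contains {5}.
Its 2×3 block (box 5) already contains {1, 4}.
Removing those from 1–6 leaves {2, 3, 6} as the candidates for r6c1.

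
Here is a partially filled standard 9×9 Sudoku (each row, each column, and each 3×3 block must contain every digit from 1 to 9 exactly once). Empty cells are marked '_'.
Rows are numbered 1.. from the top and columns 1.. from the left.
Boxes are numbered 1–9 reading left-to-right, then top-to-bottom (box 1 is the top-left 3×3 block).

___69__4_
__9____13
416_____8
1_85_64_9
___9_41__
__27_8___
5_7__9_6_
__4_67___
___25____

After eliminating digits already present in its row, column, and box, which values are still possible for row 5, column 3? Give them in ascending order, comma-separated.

3,5

Row 5 already contains {1, 4, 9}.
Column 3 already contains {2, 4, 6, 7, 8, 9}.
Its 3×3 block (box 4) already contains {1, 2, 8}.
Removing those from 1–9 leaves {3, 5} as the candidates for row 5, column 3.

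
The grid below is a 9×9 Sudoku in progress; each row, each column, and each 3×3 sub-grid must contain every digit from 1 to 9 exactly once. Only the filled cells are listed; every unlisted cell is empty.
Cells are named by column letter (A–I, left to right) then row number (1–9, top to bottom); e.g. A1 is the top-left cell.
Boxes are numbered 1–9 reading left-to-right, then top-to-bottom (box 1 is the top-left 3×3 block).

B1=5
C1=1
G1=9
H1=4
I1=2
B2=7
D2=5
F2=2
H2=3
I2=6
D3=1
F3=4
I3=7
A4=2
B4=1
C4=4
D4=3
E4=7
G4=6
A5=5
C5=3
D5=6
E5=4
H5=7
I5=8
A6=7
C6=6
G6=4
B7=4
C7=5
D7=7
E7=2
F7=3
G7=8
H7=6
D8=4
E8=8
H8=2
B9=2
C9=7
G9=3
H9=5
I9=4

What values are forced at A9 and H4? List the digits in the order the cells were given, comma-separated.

8,9

For A9:
  Consider where 8 can go in row 9.
  D9 is out (box 8 already has a 8).
  E9 is out (column E already has a 8).
  F9 is out (box 8 already has a 8).
  So the only cell in row 9 that can hold 8 is A9.
  So A9 = 8.
For H4:
  Row 4 already contains {1, 2, 3, 4, 6, 7}.
  Column H already contains {2, 3, 4, 5, 6, 7}.
  Its 3×3 block (box 6) already contains {4, 6, 7, 8}.
  The only value from 1–9 not eliminated is 9, so H4 = 9.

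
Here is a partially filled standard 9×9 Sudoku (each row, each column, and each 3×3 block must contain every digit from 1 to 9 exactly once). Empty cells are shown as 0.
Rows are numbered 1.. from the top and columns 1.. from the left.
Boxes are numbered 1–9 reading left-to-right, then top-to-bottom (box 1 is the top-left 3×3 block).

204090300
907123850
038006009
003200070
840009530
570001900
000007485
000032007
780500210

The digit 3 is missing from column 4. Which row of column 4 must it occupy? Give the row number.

6

Consider where 3 can go in column 4.
row 1, column 4 is out (row 1 already has a 3).
row 3, column 4 is out (row 3 already has a 3).
row 5, column 4 is out (row 5 already has a 3).
row 7, column 4 is out (box 8 already has a 3).
row 8, column 4 is out (row 8 already has a 3).
So the only cell in column 4 that can hold 3 is row 6, column 4.
That is row 6.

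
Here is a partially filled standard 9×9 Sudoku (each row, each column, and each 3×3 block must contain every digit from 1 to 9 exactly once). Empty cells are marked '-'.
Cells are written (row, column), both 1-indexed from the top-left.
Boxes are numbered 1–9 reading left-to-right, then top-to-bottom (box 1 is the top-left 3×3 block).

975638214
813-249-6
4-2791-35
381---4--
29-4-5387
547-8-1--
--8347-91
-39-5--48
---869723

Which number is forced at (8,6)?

2

Row 8 already contains {3, 4, 5, 8, 9}.
Column 6 already contains {1, 4, 5, 7, 8, 9}.
Its 3×3 block (box 8) already contains {3, 4, 5, 6, 7, 8, 9}.
The only value from 1–9 not eliminated is 2, so (8,6) = 2.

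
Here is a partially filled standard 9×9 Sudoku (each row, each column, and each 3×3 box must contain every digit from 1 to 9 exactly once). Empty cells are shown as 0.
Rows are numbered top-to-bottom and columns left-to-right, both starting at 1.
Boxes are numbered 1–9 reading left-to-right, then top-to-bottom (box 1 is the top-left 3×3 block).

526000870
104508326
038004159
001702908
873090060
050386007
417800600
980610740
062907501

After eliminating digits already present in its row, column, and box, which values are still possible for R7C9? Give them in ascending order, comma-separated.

Row 7 already contains {1, 4, 6, 7, 8}.
Column 9 already contains {1, 6, 7, 8, 9}.
Its 3×3 block (box 9) already contains {1, 4, 5, 6, 7}.
Removing those from 1–9 leaves {2, 3} as the candidates for R7C9.

2,3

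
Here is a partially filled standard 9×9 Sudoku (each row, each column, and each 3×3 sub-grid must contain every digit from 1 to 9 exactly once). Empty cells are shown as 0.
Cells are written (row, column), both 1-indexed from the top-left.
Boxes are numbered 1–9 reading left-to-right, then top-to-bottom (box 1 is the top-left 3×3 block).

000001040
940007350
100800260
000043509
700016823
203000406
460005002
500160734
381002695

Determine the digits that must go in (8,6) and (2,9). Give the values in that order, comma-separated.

For (8,6):
  Consider where 8 can go in row 8.
  (8,2) is out (column 2 already has a 8).
  (8,3) is out (box 7 already has a 8).
  So the only cell in row 8 that can hold 8 is (8,6).
  So (8,6) = 8.
For (2,9):
  Consider where 1 can go in box 3.
  (1,7) is out (row 1 already has a 1).
  (1,9) is out (row 1 already has a 1).
  (3,9) is out (row 3 already has a 1).
  So the only cell in box 3 that can hold 1 is (2,9).
  So (2,9) = 1.

8,1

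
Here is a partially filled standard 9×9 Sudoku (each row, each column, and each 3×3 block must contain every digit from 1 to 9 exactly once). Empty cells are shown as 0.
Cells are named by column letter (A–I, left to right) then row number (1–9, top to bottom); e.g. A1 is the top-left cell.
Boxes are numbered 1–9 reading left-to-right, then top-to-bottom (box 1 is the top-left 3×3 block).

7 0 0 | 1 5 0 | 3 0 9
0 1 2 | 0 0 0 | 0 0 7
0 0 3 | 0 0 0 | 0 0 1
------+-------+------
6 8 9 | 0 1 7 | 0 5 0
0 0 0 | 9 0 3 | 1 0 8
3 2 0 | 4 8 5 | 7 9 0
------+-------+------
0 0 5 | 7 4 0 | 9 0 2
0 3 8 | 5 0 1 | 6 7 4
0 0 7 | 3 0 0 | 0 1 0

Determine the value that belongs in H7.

3

Cell H7 itself could take any of {3, 8} by direct elimination.
Consider where 3 can go in row 7.
A7 is out (column A already has a 3).
B7 is out (column B already has a 3).
F7 is out (column F already has a 3).
So the only cell in row 7 that can hold 3 is H7.
Therefore H7 = 3.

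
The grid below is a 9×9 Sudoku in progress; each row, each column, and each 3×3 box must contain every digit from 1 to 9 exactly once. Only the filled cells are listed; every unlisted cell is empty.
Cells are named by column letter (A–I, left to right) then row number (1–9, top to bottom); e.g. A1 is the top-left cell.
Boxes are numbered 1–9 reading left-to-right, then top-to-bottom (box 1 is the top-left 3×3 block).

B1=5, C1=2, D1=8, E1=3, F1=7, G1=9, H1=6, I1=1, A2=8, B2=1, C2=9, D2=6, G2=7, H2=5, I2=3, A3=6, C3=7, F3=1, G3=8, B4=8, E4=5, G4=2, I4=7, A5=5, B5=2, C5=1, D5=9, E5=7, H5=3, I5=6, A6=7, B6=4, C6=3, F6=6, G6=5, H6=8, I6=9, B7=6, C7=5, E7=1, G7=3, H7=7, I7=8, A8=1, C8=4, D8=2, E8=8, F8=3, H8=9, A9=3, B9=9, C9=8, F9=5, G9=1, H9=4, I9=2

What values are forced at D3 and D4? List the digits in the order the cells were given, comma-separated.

5,3

For D3:
  Consider where 5 can go in column D.
  D4 is out (row 4 already has a 5).
  D6 is out (row 6 already has a 5).
  D7 is out (row 7 already has a 5).
  D9 is out (row 9 already has a 5).
  So the only cell in column D that can hold 5 is D3.
  So D3 = 5.
For D4:
  Consider where 3 can go in row 4.
  A4 is out (column A already has a 3).
  C4 is out (column C already has a 3).
  F4 is out (column F already has a 3).
  H4 is out (column H already has a 3).
  So the only cell in row 4 that can hold 3 is D4.
  So D4 = 3.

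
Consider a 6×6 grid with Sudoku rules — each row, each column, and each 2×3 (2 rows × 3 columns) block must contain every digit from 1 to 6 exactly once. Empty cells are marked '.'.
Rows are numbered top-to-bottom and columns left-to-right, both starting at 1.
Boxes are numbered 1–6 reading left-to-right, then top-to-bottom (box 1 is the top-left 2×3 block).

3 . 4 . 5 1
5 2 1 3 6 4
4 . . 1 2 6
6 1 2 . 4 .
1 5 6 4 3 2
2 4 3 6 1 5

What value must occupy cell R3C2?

3

Row 3 already contains {1, 2, 4, 6}.
Column 2 already contains {1, 2, 4, 5}.
Its 2×3 block (box 3) already contains {1, 2, 4, 6}.
The only value from 1–6 not eliminated is 3, so R3C2 = 3.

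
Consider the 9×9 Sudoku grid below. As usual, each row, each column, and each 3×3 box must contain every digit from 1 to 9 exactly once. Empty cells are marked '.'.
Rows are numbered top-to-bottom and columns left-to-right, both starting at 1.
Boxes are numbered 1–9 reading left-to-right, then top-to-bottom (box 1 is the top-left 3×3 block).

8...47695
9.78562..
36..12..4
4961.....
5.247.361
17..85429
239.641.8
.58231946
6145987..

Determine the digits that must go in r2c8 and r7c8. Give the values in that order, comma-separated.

For r2c8:
  Consider where 1 can go in box 3.
  r2c9 is out (column 9 already has a 1).
  r3c7 is out (row 3 already has a 1).
  r3c8 is out (row 3 already has a 1).
  So the only cell in box 3 that can hold 1 is r2c8.
  So r2c8 = 1.
For r7c8:
  Row 7 already contains {1, 2, 3, 4, 6, 8, 9}.
  Column 8 already contains {2, 4, 6, 9}.
  Its 3×3 block (box 9) already contains {1, 4, 6, 7, 8, 9}.
  The only value from 1–9 not eliminated is 5, so r7c8 = 5.

1,5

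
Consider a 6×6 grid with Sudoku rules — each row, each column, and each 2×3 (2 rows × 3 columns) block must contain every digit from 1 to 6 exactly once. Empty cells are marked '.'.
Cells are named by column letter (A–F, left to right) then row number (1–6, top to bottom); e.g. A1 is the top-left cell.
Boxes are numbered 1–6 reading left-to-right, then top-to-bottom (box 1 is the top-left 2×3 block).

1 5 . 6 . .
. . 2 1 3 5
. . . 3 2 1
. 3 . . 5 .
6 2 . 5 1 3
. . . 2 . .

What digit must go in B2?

6

Cell B2 itself could take any of {4, 6} by direct elimination.
Consider where 6 can go in box 1.
C1 is out (row 1 already has a 6).
A2 is out (column A already has a 6).
So the only cell in box 1 that can hold 6 is B2.
Therefore B2 = 6.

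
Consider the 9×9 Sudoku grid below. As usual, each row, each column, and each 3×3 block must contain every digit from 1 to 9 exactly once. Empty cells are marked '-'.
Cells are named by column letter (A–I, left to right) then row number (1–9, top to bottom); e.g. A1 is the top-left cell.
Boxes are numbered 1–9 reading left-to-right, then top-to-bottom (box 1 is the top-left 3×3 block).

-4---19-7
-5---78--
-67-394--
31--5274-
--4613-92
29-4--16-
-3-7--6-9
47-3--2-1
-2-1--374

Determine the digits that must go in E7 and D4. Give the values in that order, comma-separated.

For E7:
  Consider where 2 can go in box 8.
  F7 is out (column F already has a 2).
  E8 is out (row 8 already has a 2).
  F8 is out (row 8 already has a 2).
  E9 is out (row 9 already has a 2).
  F9 is out (row 9 already has a 2).
  So the only cell in box 8 that can hold 2 is E7.
  So E7 = 2.
For D4:
  Consider where 9 can go in row 4.
  C4 is out (box 4 already has a 9).
  I4 is out (column I already has a 9).
  So the only cell in row 4 that can hold 9 is D4.
  So D4 = 9.

2,9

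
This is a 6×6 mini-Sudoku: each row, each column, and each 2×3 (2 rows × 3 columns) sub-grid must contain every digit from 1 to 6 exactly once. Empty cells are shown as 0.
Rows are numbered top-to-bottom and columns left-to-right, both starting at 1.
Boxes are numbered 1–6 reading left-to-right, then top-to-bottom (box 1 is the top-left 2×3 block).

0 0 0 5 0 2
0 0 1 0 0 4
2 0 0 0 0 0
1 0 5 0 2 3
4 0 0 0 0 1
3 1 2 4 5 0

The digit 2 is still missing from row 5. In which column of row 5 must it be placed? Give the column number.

Consider where 2 can go in row 5.
r5c2 is out (box 5 already has a 2).
r5c3 is out (column 3 already has a 2).
r5c5 is out (column 5 already has a 2).
So the only cell in row 5 that can hold 2 is r5c4.
That is column 4.

4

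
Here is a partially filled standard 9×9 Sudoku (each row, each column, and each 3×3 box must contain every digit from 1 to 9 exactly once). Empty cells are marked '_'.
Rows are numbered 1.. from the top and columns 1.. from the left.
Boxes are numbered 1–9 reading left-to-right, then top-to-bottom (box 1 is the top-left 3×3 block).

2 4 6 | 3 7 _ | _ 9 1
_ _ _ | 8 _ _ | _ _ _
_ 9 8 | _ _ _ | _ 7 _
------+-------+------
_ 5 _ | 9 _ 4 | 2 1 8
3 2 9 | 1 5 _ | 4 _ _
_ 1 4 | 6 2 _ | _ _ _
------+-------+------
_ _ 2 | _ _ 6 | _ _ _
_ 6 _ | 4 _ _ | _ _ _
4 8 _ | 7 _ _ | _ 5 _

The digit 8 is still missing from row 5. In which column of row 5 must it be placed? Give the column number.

Consider where 8 can go in row 5.
row 5, column 8 is out (box 6 already has a 8).
row 5, column 9 is out (column 9 already has a 8).
So the only cell in row 5 that can hold 8 is row 5, column 6.
That is column 6.

6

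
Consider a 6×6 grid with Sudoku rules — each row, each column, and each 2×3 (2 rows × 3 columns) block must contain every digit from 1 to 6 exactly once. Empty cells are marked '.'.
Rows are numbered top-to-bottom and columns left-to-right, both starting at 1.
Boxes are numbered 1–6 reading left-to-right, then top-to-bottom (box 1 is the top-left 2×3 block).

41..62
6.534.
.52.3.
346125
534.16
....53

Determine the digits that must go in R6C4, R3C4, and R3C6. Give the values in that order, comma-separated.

4,6,4

For R6C4:
  Consider where 4 can go in box 6.
  R5C4 is out (row 5 already has a 4).
  So the only cell in box 6 that can hold 4 is R6C4.
  So R6C4 = 4.
For R3C4:
  Consider where 6 can go in box 4.
  R3C6 is out (column 6 already has a 6).
  So the only cell in box 4 that can hold 6 is R3C4.
  So R3C4 = 6.
For R3C6:
  Row 3 already contains {2, 3, 5}.
  Column 6 already contains {2, 3, 5, 6}.
  Its 2×3 block (box 4) already contains {1, 2, 3, 5}.
  The only value from 1–6 not eliminated is 4, so R3C6 = 4.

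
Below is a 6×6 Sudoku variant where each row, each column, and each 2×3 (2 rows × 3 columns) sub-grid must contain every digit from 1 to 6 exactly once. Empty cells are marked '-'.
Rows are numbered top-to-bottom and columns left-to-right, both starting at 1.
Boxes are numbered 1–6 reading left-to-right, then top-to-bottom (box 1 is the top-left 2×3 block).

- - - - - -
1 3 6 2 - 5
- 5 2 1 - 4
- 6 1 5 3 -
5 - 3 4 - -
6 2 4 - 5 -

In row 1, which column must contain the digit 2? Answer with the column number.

Consider where 2 can go in row 1.
r1c2 is out (column 2 already has a 2).
r1c3 is out (column 3 already has a 2).
r1c4 is out (column 4 already has a 2).
r1c5 is out (box 2 already has a 2).
r1c6 is out (box 2 already has a 2).
So the only cell in row 1 that can hold 2 is r1c1.
That is column 1.

1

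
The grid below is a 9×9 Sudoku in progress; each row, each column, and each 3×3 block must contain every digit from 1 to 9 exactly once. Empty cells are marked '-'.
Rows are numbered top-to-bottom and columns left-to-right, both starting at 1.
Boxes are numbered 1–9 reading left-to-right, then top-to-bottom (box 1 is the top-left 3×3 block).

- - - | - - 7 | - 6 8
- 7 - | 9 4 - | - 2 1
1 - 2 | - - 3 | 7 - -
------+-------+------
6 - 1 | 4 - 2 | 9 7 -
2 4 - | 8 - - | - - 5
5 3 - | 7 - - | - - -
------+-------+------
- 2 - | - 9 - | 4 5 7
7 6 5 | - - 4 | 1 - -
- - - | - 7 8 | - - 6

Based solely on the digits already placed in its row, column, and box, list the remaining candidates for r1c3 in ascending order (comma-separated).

3,4,9

Row 1 already contains {6, 7, 8}.
Column 3 already contains {1, 2, 5}.
Its 3×3 block (box 1) already contains {1, 2, 7}.
Removing those from 1–9 leaves {3, 4, 9} as the candidates for r1c3.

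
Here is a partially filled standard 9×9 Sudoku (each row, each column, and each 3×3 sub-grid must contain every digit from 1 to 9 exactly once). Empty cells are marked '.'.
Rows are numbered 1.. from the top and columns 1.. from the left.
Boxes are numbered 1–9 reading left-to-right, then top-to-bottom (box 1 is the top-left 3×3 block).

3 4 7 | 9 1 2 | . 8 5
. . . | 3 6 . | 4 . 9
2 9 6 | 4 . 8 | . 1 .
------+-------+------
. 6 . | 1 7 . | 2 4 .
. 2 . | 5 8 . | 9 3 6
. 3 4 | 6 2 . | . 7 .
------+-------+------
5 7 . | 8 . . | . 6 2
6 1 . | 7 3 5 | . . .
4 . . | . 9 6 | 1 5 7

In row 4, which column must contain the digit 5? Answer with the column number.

Consider where 5 can go in row 4.
row 4, column 1 is out (column 1 already has a 5).
row 4, column 6 is out (column 6 already has a 5).
row 4, column 9 is out (column 9 already has a 5).
So the only cell in row 4 that can hold 5 is row 4, column 3.
That is column 3.

3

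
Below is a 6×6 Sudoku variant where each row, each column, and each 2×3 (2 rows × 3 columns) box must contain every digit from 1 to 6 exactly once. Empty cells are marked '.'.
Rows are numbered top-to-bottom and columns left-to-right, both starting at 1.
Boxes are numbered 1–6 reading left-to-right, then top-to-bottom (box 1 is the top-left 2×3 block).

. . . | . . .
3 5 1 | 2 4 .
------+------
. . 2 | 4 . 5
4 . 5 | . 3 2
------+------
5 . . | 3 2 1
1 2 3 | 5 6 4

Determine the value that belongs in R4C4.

Cell R4C4 itself could take any of {1, 6} by direct elimination.
Consider where 6 can go in box 4.
R3C5 is out (column 5 already has a 6).
So the only cell in box 4 that can hold 6 is R4C4.
Therefore R4C4 = 6.

6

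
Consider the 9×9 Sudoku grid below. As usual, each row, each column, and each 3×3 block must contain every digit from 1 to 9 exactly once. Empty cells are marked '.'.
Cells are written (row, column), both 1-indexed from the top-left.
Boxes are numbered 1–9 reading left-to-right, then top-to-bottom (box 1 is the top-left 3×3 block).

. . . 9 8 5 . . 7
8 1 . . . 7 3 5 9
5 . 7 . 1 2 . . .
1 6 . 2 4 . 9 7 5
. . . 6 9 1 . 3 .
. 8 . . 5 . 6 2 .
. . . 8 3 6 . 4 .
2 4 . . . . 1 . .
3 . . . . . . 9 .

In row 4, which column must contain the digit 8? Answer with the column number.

6

Consider where 8 can go in row 4.
(4,3) is out (box 4 already has a 8).
So the only cell in row 4 that can hold 8 is (4,6).
That is column 6.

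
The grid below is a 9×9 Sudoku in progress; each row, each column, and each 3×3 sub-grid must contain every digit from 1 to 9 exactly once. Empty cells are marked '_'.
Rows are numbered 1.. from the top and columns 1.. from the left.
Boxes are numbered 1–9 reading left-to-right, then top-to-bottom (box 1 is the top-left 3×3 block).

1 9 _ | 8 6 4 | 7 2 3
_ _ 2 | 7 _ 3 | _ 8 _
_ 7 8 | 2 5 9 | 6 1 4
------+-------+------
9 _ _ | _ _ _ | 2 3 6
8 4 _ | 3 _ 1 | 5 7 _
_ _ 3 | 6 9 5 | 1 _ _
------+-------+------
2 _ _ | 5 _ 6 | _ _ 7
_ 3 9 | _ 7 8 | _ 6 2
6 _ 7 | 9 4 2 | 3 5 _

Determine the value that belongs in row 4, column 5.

8

Row 4 already contains {2, 3, 6, 9}.
Column 5 already contains {4, 5, 6, 7, 9}.
Its 3×3 block (box 5) already contains {1, 3, 5, 6, 9}.
The only value from 1–9 not eliminated is 8, so row 4, column 5 = 8.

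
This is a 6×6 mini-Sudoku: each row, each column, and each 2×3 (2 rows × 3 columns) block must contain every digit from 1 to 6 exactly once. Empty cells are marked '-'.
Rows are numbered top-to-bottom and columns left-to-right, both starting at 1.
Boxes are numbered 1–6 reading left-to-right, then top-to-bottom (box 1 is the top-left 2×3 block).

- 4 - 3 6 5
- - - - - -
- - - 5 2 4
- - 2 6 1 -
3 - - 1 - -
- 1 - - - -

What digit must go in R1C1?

Cell R1C1 itself could take any of {1, 2} by direct elimination.
Consider where 2 can go in row 1.
R1C3 is out (column 3 already has a 2).
So the only cell in row 1 that can hold 2 is R1C1.
Therefore R1C1 = 2.

2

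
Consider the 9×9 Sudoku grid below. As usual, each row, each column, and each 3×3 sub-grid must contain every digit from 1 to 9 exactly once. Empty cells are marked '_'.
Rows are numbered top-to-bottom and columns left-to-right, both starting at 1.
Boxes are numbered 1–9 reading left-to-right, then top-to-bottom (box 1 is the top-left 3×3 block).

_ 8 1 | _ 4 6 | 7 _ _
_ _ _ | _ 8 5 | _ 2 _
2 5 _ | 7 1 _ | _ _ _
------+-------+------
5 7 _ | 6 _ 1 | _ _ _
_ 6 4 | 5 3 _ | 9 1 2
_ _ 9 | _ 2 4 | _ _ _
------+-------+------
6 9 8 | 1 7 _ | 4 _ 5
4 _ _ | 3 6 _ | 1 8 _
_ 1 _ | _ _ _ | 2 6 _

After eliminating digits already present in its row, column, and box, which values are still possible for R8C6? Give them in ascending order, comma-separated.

2,9

Row 8 already contains {1, 3, 4, 6, 8}.
Column 6 already contains {1, 4, 5, 6}.
Its 3×3 block (box 8) already contains {1, 3, 6, 7}.
Removing those from 1–9 leaves {2, 9} as the candidates for R8C6.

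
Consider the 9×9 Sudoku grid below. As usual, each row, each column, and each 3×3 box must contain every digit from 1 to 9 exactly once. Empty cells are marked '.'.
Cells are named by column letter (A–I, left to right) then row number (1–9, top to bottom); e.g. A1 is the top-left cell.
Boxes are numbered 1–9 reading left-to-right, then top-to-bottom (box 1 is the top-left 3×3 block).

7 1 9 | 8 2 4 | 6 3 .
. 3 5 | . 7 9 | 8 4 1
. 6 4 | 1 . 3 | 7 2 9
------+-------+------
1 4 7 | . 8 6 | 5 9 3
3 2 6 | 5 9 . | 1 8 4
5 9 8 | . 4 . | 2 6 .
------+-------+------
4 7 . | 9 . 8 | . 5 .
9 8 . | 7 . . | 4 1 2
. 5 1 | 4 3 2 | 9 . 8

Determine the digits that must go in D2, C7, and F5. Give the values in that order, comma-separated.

For D2:
  Row 2 already contains {1, 3, 4, 5, 7, 8, 9}.
  Column D already contains {1, 4, 5, 7, 8, 9}.
  Its 3×3 block (box 2) already contains {1, 2, 3, 4, 7, 8, 9}.
  The only value from 1–9 not eliminated is 6, so D2 = 6.
For C7:
  Consider where 2 can go in box 7.
  C8 is out (row 8 already has a 2).
  A9 is out (row 9 already has a 2).
  So the only cell in box 7 that can hold 2 is C7.
  So C7 = 2.
For F5:
  Row 5 already contains {1, 2, 3, 4, 5, 6, 8, 9}.
  Column F already contains {2, 3, 4, 6, 8, 9}.
  Its 3×3 block (box 5) already contains {4, 5, 6, 8, 9}.
  The only value from 1–9 not eliminated is 7, so F5 = 7.

6,2,7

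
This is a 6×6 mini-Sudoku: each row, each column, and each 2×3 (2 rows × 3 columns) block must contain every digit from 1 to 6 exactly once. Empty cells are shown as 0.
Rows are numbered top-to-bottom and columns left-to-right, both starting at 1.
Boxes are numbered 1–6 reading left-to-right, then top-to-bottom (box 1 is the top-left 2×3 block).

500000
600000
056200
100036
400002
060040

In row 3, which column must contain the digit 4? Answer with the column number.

Consider where 4 can go in row 3.
r3c1 is out (column 1 already has a 4).
r3c5 is out (column 5 already has a 4).
So the only cell in row 3 that can hold 4 is r3c6.
That is column 6.

6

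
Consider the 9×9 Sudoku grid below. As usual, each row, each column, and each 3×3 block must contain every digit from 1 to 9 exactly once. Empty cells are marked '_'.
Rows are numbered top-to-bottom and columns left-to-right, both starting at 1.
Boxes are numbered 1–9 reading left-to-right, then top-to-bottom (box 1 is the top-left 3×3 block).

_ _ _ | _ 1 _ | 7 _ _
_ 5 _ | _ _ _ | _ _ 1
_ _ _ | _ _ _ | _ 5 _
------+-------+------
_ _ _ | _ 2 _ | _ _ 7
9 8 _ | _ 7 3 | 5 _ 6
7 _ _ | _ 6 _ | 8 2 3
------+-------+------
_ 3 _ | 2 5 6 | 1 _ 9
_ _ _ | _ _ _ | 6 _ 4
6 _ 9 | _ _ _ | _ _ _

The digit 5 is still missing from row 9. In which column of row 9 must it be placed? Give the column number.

9

Consider where 5 can go in row 9.
R9C2 is out (column 2 already has a 5). R9C4 is out (box 8 already has a 5). R9C5 is out (column 5 already has a 5). R9C6 is out (box 8 already has a 5). The remaining empty cells in row 9 are similarly blocked.
So the only cell in row 9 that can hold 5 is R9C9.
That is column 9.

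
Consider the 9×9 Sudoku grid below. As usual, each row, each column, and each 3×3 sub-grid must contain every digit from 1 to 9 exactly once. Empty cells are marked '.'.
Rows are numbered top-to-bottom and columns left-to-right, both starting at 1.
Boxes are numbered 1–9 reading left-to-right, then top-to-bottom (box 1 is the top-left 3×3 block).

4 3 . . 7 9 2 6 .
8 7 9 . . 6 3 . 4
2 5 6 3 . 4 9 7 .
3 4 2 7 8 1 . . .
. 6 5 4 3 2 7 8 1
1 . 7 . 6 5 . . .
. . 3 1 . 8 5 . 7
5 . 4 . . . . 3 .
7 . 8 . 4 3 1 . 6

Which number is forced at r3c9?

8

Row 3 already contains {2, 3, 4, 5, 6, 7, 9}.
Column 9 already contains {1, 4, 6, 7}.
Its 3×3 block (box 3) already contains {2, 3, 4, 6, 7, 9}.
The only value from 1–9 not eliminated is 8, so r3c9 = 8.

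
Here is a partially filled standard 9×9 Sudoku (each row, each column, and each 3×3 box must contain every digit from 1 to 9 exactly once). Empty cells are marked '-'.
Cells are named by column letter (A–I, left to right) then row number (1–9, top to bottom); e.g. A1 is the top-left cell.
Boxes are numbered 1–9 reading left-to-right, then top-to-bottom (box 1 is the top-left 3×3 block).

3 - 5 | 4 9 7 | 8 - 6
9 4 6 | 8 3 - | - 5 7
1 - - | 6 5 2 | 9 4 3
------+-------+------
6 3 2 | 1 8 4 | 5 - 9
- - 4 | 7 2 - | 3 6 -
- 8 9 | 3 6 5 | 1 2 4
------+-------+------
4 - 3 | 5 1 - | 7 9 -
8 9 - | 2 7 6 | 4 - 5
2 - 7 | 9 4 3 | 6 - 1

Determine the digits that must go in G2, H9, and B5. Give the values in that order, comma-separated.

2,8,1

For G2:
  Row 2 already contains {3, 4, 5, 6, 7, 8, 9}.
  Column G already contains {1, 3, 4, 5, 6, 7, 8, 9}.
  Its 3×3 block (box 3) already contains {3, 4, 5, 6, 7, 8, 9}.
  The only value from 1–9 not eliminated is 2, so G2 = 2.
For H9:
  Row 9 already contains {1, 2, 3, 4, 6, 7, 9}.
  Column H already contains {2, 4, 5, 6, 9}.
  Its 3×3 block (box 9) already contains {1, 4, 5, 6, 7, 9}.
  The only value from 1–9 not eliminated is 8, so H9 = 8.
For B5:
  Consider where 1 can go in box 4.
  A5 is out (column A already has a 1).
  A6 is out (row 6 already has a 1).
  So the only cell in box 4 that can hold 1 is B5.
  So B5 = 1.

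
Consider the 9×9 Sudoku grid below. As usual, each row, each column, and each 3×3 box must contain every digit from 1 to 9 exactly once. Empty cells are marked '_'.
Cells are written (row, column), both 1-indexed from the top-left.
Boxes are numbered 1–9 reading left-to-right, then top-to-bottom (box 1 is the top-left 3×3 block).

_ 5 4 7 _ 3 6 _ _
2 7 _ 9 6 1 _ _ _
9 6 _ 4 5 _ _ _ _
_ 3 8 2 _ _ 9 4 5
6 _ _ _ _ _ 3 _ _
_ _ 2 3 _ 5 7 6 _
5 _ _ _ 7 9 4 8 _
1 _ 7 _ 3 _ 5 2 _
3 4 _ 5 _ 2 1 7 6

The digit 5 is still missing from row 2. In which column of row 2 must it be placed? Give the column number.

8

Consider where 5 can go in row 2.
(2,3) is out (box 1 already has a 5).
(2,7) is out (column 7 already has a 5).
(2,9) is out (column 9 already has a 5).
So the only cell in row 2 that can hold 5 is (2,8).
That is column 8.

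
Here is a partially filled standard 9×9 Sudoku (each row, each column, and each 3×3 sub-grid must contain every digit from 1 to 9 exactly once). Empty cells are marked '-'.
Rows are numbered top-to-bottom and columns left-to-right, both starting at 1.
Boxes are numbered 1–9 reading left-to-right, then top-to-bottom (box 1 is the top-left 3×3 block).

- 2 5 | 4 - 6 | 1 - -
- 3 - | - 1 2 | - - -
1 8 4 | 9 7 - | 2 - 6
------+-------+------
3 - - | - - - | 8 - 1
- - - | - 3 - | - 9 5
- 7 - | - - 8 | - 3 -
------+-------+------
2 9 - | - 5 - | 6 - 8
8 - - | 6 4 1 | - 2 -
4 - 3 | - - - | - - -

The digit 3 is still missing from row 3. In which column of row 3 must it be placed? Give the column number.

6

Consider where 3 can go in row 3.
R3C8 is out (column 8 already has a 3).
So the only cell in row 3 that can hold 3 is R3C6.
That is column 6.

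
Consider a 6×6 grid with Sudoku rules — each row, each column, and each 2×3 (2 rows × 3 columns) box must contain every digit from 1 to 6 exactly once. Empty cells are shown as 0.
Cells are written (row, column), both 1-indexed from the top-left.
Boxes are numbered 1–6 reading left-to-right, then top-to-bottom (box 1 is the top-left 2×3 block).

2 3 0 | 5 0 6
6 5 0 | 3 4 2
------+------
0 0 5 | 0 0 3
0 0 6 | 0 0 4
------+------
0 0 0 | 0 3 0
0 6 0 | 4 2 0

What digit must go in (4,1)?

Cell (4,1) itself could take any of {1, 3} by direct elimination.
Consider where 3 can go in box 3.
(3,1) is out (row 3 already has a 3).
(3,2) is out (row 3 already has a 3).
(4,2) is out (column 2 already has a 3).
So the only cell in box 3 that can hold 3 is (4,1).
Therefore (4,1) = 3.

3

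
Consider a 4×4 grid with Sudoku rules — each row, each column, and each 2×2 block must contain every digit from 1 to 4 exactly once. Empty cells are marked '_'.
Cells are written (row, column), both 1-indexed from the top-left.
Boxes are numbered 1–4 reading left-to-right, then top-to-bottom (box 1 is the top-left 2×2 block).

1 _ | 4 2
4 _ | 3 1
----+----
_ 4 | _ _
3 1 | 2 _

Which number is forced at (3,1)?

2

Row 3 already contains {4}.
Column 1 already contains {1, 3, 4}.
Its 2×2 block (box 3) already contains {1, 3, 4}.
The only value from 1–4 not eliminated is 2, so (3,1) = 2.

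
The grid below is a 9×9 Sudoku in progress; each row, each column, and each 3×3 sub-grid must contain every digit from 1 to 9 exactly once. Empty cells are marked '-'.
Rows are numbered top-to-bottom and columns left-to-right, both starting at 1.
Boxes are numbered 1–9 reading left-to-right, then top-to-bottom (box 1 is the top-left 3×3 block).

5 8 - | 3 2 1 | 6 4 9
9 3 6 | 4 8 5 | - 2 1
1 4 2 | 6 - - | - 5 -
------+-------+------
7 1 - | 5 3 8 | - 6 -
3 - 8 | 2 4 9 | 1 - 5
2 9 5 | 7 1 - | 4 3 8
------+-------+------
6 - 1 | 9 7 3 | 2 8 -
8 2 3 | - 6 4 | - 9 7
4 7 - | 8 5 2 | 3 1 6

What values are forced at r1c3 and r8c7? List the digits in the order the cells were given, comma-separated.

For r1c3:
  Row 1 already contains {1, 2, 3, 4, 5, 6, 8, 9}.
  Column 3 already contains {1, 2, 3, 5, 6, 8}.
  Its 3×3 block (box 1) already contains {1, 2, 3, 4, 5, 6, 8, 9}.
  The only value from 1–9 not eliminated is 7, so r1c3 = 7.
For r8c7:
  Row 8 already contains {2, 3, 4, 6, 7, 8, 9}.
  Column 7 already contains {1, 2, 3, 4, 6}.
  Its 3×3 block (box 9) already contains {1, 2, 3, 6, 7, 8, 9}.
  The only value from 1–9 not eliminated is 5, so r8c7 = 5.

7,5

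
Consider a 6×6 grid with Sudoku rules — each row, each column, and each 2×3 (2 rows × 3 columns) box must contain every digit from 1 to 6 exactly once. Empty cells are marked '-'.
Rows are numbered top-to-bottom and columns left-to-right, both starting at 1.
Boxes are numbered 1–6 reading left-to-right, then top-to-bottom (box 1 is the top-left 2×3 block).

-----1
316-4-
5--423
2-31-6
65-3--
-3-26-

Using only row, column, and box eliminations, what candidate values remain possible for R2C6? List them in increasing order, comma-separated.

2,5

Row 2 already contains {1, 3, 4, 6}.
Column 6 already contains {1, 3, 6}.
Its 2×3 block (box 2) already contains {1, 4}.
Removing those from 1–6 leaves {2, 5} as the candidates for R2C6.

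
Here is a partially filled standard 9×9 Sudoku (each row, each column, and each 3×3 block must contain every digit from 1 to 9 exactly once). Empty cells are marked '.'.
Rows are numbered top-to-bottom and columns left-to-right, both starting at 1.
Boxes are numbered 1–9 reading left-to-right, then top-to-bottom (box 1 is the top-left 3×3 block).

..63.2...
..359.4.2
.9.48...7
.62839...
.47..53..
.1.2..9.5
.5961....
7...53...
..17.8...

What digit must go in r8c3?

4

Cell r8c3 itself could take any of {4, 8} by direct elimination.
Consider where 4 can go in column 3.
r3c3 is out (row 3 already has a 4).
r6c3 is out (box 4 already has a 4).
So the only cell in column 3 that can hold 4 is r8c3.
Therefore r8c3 = 4.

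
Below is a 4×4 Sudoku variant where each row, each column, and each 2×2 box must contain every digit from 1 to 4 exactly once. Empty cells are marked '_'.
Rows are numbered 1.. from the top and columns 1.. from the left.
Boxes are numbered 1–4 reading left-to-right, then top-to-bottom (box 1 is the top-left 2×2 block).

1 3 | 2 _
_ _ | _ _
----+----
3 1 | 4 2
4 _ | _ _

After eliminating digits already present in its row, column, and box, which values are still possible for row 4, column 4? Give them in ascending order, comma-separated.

1,3

Row 4 already contains {4}.
Column 4 already contains {2}.
Its 2×2 block (box 4) already contains {2, 4}.
Removing those from 1–4 leaves {1, 3} as the candidates for row 4, column 4.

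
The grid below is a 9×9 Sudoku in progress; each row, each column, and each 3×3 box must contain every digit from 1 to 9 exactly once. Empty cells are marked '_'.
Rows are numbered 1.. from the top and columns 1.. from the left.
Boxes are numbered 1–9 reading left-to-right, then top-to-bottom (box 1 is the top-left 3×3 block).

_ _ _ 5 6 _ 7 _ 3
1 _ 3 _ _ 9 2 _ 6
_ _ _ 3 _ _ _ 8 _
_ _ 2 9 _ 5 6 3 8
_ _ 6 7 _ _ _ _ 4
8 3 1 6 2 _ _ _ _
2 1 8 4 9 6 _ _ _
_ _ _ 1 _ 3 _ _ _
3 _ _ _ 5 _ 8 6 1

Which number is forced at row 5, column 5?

3

Cell row 5, column 5 itself could take any of {1, 3, 8} by direct elimination.
Consider where 3 can go in column 5.
row 2, column 5 is out (row 2 already has a 3).
row 3, column 5 is out (row 3 already has a 3).
row 4, column 5 is out (row 4 already has a 3).
row 8, column 5 is out (row 8 already has a 3).
So the only cell in column 5 that can hold 3 is row 5, column 5.
Therefore row 5, column 5 = 3.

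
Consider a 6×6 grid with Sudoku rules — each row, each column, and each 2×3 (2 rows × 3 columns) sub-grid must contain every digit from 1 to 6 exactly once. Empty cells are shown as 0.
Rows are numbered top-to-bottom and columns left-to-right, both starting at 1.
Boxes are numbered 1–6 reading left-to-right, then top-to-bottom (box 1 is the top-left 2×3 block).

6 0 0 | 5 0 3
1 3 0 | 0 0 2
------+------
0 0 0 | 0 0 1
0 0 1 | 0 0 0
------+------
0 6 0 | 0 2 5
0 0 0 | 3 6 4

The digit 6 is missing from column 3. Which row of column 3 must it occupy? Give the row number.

Consider where 6 can go in column 3.
r1c3 is out (row 1 already has a 6).
r2c3 is out (box 1 already has a 6).
r5c3 is out (row 5 already has a 6).
r6c3 is out (row 6 already has a 6).
So the only cell in column 3 that can hold 6 is r3c3.
That is row 3.

3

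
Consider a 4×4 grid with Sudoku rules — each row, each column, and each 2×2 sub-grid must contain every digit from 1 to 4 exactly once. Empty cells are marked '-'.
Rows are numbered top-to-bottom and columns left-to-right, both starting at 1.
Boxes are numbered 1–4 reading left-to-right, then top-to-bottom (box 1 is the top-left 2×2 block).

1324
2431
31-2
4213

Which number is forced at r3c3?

Row 3 already contains {1, 2, 3}.
Column 3 already contains {1, 2, 3}.
Its 2×2 block (box 4) already contains {1, 2, 3}.
The only value from 1–4 not eliminated is 4, so r3c3 = 4.

4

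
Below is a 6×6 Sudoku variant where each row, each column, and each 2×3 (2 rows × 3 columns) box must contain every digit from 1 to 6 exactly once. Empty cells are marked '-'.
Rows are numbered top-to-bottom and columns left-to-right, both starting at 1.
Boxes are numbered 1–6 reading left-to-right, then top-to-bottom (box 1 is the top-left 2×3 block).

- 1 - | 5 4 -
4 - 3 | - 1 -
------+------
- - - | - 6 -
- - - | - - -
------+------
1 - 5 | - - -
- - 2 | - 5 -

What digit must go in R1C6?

3

Cell R1C6 itself could take any of {2, 3, 6} by direct elimination.
Consider where 3 can go in box 2.
R2C4 is out (row 2 already has a 3).
R2C6 is out (row 2 already has a 3).
So the only cell in box 2 that can hold 3 is R1C6.
Therefore R1C6 = 3.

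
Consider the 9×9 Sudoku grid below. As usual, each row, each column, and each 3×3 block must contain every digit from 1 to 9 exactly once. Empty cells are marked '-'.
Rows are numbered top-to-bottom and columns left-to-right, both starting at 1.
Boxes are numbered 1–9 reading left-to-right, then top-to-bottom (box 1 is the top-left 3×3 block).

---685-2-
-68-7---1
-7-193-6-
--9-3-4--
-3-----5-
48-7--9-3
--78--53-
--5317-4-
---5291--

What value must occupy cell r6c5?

5

Cell r6c5 itself could take any of {5, 6} by direct elimination.
Consider where 5 can go in box 5.
r4c4 is out (column 4 already has a 5). r4c6 is out (column 6 already has a 5). r5c4 is out (row 5 already has a 5). r5c5 is out (row 5 already has a 5). The remaining empty cells in box 5 are similarly blocked.
So the only cell in box 5 that can hold 5 is r6c5.
Therefore r6c5 = 5.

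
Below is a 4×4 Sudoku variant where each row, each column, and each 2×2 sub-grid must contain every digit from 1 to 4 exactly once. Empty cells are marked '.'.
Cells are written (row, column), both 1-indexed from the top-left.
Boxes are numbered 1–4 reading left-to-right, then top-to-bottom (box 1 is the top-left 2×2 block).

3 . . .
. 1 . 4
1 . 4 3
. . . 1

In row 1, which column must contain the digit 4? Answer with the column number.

2

Consider where 4 can go in row 1.
(1,3) is out (column 3 already has a 4).
(1,4) is out (column 4 already has a 4).
So the only cell in row 1 that can hold 4 is (1,2).
That is column 2.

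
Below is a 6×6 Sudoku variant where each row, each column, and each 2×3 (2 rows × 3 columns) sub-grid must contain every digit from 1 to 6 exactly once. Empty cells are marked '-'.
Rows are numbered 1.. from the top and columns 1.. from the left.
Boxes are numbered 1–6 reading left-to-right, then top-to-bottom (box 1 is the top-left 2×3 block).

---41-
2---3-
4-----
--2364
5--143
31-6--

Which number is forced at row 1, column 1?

6

Row 1 already contains {1, 4}.
Column 1 already contains {2, 3, 4, 5}.
Its 2×3 block (box 1) already contains {2}.
The only value from 1–6 not eliminated is 6, so row 1, column 1 = 6.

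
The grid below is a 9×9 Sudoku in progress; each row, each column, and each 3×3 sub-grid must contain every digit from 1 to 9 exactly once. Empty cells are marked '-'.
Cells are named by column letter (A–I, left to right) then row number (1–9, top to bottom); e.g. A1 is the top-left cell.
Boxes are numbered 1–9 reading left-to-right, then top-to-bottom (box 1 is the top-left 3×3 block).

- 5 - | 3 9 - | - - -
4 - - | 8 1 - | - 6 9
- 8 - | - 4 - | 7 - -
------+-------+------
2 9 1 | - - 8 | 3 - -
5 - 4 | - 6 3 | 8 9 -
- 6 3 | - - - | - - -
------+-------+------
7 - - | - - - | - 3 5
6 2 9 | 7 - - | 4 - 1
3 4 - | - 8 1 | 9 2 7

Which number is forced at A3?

9

Cell A3 itself could take any of {1, 9} by direct elimination.
Consider where 9 can go in box 1.
A1 is out (row 1 already has a 9).
C1 is out (row 1 already has a 9).
B2 is out (row 2 already has a 9).
C2 is out (row 2 already has a 9).
C3 is out (column C already has a 9).
So the only cell in box 1 that can hold 9 is A3.
Therefore A3 = 9.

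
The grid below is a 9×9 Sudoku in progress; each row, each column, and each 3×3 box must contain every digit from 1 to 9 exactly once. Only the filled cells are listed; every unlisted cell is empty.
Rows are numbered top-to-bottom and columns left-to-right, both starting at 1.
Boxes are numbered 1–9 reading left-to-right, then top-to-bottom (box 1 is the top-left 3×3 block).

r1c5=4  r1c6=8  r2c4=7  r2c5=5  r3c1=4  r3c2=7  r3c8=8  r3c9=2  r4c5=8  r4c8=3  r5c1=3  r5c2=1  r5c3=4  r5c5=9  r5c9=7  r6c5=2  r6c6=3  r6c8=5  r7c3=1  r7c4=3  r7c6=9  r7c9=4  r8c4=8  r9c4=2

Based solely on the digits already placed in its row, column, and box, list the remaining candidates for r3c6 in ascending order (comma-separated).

Row 3 already contains {2, 4, 7, 8}.
Column 6 already contains {3, 8, 9}.
Its 3×3 block (box 2) already contains {4, 5, 7, 8}.
Removing those from 1–9 leaves {1, 6} as the candidates for r3c6.

1,6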